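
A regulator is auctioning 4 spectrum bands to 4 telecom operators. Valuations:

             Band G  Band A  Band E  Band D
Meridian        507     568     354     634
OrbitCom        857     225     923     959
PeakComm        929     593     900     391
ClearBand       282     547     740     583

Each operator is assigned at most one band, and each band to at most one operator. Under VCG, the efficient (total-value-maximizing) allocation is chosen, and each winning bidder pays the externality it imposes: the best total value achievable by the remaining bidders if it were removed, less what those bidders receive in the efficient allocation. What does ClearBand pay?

ClearBand pays $30M.

Efficient allocation: Meridian→Band A ($568M), OrbitCom→Band D ($959M), PeakComm→Band G ($929M), ClearBand→Band E ($740M); total welfare W = $3196M.
ClearBand receives Band E at value $740M, so the others get W − 740 = $2456M.
Without ClearBand: best allocation of the remaining 3 bidders over all 4 bands is Meridian→Band D ($634M), OrbitCom→Band E ($923M), PeakComm→Band G ($929M), total $2486M.
VCG payment = (others' best without ClearBand) − (others' welfare with ClearBand) = 2486 − 2456 = $30M.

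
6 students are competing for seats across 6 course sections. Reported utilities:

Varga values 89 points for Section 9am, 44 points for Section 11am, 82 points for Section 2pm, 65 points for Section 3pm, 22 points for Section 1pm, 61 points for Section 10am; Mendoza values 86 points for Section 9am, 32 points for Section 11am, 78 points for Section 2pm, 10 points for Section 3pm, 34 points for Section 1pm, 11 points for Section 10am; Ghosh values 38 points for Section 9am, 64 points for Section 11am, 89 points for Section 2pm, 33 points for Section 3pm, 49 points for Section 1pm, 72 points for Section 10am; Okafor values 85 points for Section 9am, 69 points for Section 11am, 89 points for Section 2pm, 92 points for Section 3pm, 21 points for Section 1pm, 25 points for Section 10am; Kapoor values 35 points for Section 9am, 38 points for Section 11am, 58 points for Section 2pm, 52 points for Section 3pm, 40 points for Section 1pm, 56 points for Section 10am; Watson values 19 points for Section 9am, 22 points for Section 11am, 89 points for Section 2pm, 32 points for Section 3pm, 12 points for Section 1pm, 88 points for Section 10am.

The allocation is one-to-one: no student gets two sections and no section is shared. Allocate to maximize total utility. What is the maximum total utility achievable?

Optimal: Varga→Section 2pm (82 points), Mendoza→Section 9am (86 points), Ghosh→Section 11am (64 points), Okafor→Section 3pm (92 points), Kapoor→Section 1pm (40 points), Watson→Section 10am (88 points) — total 82+86+64+92+40+88 = 452 points.
Row-greedy (each student in turn takes its best remaining section) gives 393 points, worse by 59.
No other one-to-one assignment exceeds 452 points.

Max total: 452 points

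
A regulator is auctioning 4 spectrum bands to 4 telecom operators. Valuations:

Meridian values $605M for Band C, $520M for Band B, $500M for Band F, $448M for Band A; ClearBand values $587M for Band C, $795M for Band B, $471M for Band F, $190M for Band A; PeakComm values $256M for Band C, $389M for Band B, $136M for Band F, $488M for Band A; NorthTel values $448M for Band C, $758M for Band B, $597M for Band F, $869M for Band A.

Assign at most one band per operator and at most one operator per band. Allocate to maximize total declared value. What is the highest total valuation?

This is a one-to-one assignment (maximum-weight bipartite matching).
Optimal: Meridian→Band C ($605M), ClearBand→Band B ($795M), PeakComm→Band A ($488M), NorthTel→Band F ($597M) — total 605+795+488+597 = $2485M.
Max-entry greedy (repeatedly take the single best remaining cell) gives $2405M, worse by 80.
Next-best assignment: Meridian→Band F, ClearBand→Band B, PeakComm→Band C, NorthTel→Band A = $2420M.
Every other assignment is strictly worse.

Max total: $2485M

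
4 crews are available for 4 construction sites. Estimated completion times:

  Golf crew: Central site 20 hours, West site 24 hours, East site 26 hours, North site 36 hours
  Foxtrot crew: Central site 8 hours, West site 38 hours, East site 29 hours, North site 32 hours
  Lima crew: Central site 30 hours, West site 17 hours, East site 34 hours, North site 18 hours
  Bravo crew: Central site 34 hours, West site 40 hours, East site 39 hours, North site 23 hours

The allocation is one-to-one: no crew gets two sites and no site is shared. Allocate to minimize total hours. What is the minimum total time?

Optimal: Golf crew→East site (26 hours), Foxtrot crew→Central site (8 hours), Lima crew→West site (17 hours), Bravo crew→North site (23 hours) — total 26+8+17+23 = 74 hours.
Row-greedy (each crew in turn takes its cheapest remaining site) gives 89 hours, worse by 15.
Every other assignment is strictly worse.

Minimum total: 74 hours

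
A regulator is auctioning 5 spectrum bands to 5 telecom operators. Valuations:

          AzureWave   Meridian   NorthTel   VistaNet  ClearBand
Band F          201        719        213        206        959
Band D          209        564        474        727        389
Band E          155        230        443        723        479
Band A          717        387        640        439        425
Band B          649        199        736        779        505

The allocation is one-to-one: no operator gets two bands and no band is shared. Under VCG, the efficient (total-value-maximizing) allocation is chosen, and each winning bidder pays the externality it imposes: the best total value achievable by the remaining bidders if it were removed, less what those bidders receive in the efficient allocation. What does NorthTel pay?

NorthTel pays $56M.

Efficient allocation: AzureWave→Band A ($717M), Meridian→Band D ($564M), NorthTel→Band B ($736M), VistaNet→Band E ($723M), ClearBand→Band F ($959M); total welfare W = $3699M.
NorthTel receives Band B at value $736M, so the others get W − 736 = $2963M.
Without NorthTel: best allocation of the remaining 4 bidders over all 5 bands is AzureWave→Band A ($717M), Meridian→Band D ($564M), VistaNet→Band B ($779M), ClearBand→Band F ($959M), total $3019M.
VCG payment = (others' best without NorthTel) − (others' welfare with NorthTel) = 3019 − 2963 = $56M.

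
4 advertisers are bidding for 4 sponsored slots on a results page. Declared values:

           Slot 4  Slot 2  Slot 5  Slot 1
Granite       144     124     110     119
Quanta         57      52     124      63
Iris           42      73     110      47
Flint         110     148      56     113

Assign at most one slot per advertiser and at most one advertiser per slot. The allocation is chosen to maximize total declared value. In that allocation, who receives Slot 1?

Quanta receives Slot 1.

Optimal: Granite→Slot 4 ($144), Quanta→Slot 1 ($63), Iris→Slot 5 ($110), Flint→Slot 2 ($148) — total 144+63+110+148 = $465.
Row-greedy (each advertiser in turn takes its best remaining slot) gives $454, worse by 11.
Swapping Iris↔Granite (Iris→Slot 4 $42, Granite→Slot 5 $110) loses 102.
Quanta's own top slot is Slot 5 ($124), but forcing Quanta→Slot 5 and reassigning the rest optimally gives only $463 — worse by 2.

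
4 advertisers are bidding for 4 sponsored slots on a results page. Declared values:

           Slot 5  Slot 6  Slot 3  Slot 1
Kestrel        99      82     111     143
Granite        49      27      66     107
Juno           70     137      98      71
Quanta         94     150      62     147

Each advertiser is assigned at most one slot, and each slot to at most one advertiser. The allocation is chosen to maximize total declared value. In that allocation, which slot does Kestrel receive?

This is the linear assignment problem.
Optimal: Kestrel→Slot 5 ($99), Granite→Slot 1 ($107), Juno→Slot 3 ($98), Quanta→Slot 6 ($150) — total 99+107+98+150 = $454.
No other one-to-one assignment exceeds $454.
Kestrel's own top slot is Slot 1 ($143), but forcing Kestrel→Slot 1 and reassigning the rest optimally gives only $440 — worse by 14.

Kestrel receives Slot 5.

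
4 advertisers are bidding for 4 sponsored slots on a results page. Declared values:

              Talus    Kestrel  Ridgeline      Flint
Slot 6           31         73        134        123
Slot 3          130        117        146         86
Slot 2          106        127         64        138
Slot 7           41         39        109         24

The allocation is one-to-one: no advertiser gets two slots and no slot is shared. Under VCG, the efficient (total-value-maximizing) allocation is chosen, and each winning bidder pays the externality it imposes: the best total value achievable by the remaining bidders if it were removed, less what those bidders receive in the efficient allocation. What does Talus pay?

Talus pays $37.

Efficient allocation: Talus→Slot 3 ($130), Kestrel→Slot 2 ($127), Ridgeline→Slot 7 ($109), Flint→Slot 6 ($123); total welfare W = $489.
Talus receives Slot 3 at value $130, so the others get W − 130 = $359.
Without Talus: best allocation of the remaining 3 bidders over all 4 slots is Kestrel→Slot 2 ($127), Ridgeline→Slot 3 ($146), Flint→Slot 6 ($123), total $396.
VCG payment = (others' best without Talus) − (others' welfare with Talus) = 396 − 359 = $37.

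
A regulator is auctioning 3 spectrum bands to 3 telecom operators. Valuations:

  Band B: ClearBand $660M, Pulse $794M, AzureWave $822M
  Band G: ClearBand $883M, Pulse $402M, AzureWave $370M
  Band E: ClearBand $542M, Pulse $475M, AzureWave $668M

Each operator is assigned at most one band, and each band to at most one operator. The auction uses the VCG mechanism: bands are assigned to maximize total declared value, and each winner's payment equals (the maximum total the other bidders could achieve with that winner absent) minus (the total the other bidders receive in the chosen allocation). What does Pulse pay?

Efficient allocation: ClearBand→Band G ($883M), Pulse→Band B ($794M), AzureWave→Band E ($668M); total welfare W = $2345M.
Pulse receives Band B at value $794M, so the others get W − 794 = $1551M.
Without Pulse: best allocation of the remaining 2 bidders over all 3 bands is ClearBand→Band G ($883M), AzureWave→Band B ($822M), total $1705M.
VCG payment = (others' best without Pulse) − (others' welfare with Pulse) = 1705 − 1551 = $154M.

Pulse pays $154M.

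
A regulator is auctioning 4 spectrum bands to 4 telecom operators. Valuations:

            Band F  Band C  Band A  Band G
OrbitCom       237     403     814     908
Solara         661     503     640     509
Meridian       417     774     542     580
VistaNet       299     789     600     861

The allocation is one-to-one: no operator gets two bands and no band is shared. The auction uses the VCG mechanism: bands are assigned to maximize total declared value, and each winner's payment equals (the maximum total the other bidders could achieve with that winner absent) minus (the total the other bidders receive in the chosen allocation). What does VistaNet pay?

VistaNet pays $94M.

Efficient allocation: OrbitCom→Band A ($814M), Solara→Band F ($661M), Meridian→Band C ($774M), VistaNet→Band G ($861M); total welfare W = $3110M.
VistaNet receives Band G at value $861M, so the others get W − 861 = $2249M.
Without VistaNet: best allocation of the remaining 3 bidders over all 4 bands is OrbitCom→Band G ($908M), Solara→Band F ($661M), Meridian→Band C ($774M), total $2343M.
VCG payment = (others' best without VistaNet) − (others' welfare with VistaNet) = 2343 − 2249 = $94M.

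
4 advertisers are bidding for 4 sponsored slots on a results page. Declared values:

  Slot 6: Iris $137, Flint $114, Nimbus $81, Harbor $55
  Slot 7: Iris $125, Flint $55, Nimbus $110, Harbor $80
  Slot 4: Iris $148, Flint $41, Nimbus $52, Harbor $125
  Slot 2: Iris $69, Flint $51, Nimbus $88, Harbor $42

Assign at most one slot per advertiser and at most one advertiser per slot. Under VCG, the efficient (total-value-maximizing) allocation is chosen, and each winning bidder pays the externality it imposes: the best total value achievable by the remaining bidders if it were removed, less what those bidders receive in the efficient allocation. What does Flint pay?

Flint pays $34.

Efficient allocation: Iris→Slot 7 ($125), Flint→Slot 6 ($114), Nimbus→Slot 2 ($88), Harbor→Slot 4 ($125); total welfare W = $452.
Flint receives Slot 6 at value $114, so the others get W − 114 = $338.
Without Flint: best allocation of the remaining 3 bidders over all 4 slots is Iris→Slot 6 ($137), Nimbus→Slot 7 ($110), Harbor→Slot 4 ($125), total $372.
VCG payment = (others' best without Flint) − (others' welfare with Flint) = 372 − 338 = $34.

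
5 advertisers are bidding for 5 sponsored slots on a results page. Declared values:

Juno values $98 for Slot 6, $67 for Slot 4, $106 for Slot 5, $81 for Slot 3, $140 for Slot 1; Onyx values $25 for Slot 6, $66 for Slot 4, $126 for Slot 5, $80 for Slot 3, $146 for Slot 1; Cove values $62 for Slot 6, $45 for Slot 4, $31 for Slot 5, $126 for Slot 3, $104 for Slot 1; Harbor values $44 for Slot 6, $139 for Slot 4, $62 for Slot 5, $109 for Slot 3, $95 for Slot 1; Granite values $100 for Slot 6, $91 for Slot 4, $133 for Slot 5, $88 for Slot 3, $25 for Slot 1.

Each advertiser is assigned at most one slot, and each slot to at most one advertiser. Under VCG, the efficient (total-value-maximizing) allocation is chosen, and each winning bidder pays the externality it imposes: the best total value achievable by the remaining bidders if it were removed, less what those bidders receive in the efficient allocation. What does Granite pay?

Granite pays $22.

Efficient allocation: Juno→Slot 6 ($98), Onyx→Slot 1 ($146), Cove→Slot 3 ($126), Harbor→Slot 4 ($139), Granite→Slot 5 ($133); total welfare W = $642.
Granite receives Slot 5 at value $133, so the others get W − 133 = $509.
Without Granite: best allocation of the remaining 4 bidders over all 5 slots is Juno→Slot 1 ($140), Onyx→Slot 5 ($126), Cove→Slot 3 ($126), Harbor→Slot 4 ($139), total $531.
VCG payment = (others' best without Granite) − (others' welfare with Granite) = 531 − 509 = $22.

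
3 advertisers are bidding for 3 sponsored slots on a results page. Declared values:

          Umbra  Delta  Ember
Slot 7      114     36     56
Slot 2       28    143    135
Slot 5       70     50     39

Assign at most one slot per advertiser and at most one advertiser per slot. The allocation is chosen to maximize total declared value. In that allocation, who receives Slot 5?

Optimal: Umbra→Slot 7 ($114), Delta→Slot 5 ($50), Ember→Slot 2 ($135) — total 114+50+135 = $299.
Max-entry greedy (repeatedly take the single best remaining cell) gives $296, worse by 3.
Delta's own top slot is Slot 2 ($143), but forcing Delta→Slot 2 and reassigning the rest optimally gives only $296 — worse by 3.

Delta receives Slot 5.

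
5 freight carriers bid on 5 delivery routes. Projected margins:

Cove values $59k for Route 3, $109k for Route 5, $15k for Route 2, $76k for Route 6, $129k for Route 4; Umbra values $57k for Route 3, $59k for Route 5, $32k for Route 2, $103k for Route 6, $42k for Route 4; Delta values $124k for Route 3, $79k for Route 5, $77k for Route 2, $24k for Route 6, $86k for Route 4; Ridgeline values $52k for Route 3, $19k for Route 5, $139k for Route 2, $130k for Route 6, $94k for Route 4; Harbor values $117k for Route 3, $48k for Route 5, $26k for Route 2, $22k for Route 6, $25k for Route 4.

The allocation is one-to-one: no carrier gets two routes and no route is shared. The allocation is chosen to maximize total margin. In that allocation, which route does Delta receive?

Delta receives Route 5.

Optimal: Cove→Route 4 ($129k), Umbra→Route 6 ($103k), Delta→Route 5 ($79k), Ridgeline→Route 2 ($139k), Harbor→Route 3 ($117k) — total 129+103+79+139+117 = $567k.
Column-greedy (each route in turn goes to its best remaining carrier) gives $500k, worse by 67.
Next-best assignment: Cove→Route 5, Umbra→Route 6, Delta→Route 4, Ridgeline→Route 2, Harbor→Route 3 = $554k.
Swapping Delta↔Cove (Delta→Route 4 $86k, Cove→Route 5 $109k) loses 13.
Checked against all permutations: $567k is optimal.
Delta's own top route is Route 3 ($124k), but forcing Delta→Route 3 and reassigning the rest optimally gives only $543k — worse by 24.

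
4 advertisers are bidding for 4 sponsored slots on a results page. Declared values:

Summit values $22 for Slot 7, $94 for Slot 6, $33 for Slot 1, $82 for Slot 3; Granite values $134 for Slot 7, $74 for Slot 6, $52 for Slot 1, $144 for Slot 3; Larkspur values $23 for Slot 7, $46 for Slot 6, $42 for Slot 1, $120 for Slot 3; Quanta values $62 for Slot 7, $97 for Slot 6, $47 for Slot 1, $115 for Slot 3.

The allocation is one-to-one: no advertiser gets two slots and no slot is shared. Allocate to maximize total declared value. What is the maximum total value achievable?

Max total: $395

Optimal: Summit→Slot 6 ($94), Granite→Slot 7 ($134), Larkspur→Slot 3 ($120), Quanta→Slot 1 ($47) — total 94+134+120+47 = $395.
Column-greedy (each slot in turn goes to its best remaining advertiser) gives $355, worse by 40.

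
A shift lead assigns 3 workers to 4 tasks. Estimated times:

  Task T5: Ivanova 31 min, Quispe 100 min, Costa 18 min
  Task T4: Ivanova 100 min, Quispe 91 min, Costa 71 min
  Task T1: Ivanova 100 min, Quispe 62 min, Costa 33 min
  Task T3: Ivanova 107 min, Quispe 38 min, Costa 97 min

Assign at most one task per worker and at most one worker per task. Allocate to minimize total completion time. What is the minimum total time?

Optimal: Ivanova→Task T5 (31 min), Quispe→Task T3 (38 min), Costa→Task T1 (33 min) — total 31+38+33 = 102 min.
Column-greedy (each task in turn goes to its cheapest remaining worker) gives 209 min, worse by 107.

Min total: 102 min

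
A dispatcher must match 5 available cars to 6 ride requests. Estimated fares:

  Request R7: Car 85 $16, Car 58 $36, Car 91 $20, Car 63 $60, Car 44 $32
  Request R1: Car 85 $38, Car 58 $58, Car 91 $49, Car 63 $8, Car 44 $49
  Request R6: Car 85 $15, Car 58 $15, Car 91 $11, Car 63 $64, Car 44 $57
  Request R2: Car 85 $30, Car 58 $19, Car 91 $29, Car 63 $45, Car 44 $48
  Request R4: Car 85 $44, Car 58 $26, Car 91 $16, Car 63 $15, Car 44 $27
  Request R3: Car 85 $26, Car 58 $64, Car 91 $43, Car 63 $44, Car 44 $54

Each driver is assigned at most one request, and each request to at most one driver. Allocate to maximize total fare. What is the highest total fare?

Optimal: Car 85→Request R4 ($44), Car 58→Request R3 ($64), Car 91→Request R1 ($49), Car 63→Request R7 ($60), Car 44→Request R6 ($57) — total 44+64+49+60+57 = $274.
Next-best assignment: Car 85→Request R4, Car 58→Request R3, Car 91→Request R1, Car 63→Request R6, Car 44→Request R2 = $269.
Swapping Car 44↔Car 63 (Car 44→Request R7 $32, Car 63→Request R6 $64) loses 21.
No other one-to-one assignment exceeds $274.

Maximum total: $274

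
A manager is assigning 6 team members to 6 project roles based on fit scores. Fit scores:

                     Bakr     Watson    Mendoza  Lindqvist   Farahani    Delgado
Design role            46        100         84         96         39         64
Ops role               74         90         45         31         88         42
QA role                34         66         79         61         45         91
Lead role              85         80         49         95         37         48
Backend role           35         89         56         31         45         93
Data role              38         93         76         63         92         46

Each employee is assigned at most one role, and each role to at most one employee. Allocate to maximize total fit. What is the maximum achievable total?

Optimal: Bakr→Lead role (85 pts), Watson→Ops role (90 pts), Mendoza→QA role (79 pts), Lindqvist→Design role (96 pts), Farahani→Data role (92 pts), Delgado→Backend role (93 pts) — total 85+90+79+96+92+93 = 535 pts.
Max-entry greedy (repeatedly take the single best remaining cell) gives 533 pts, worse by 2.
Next-best assignment: Bakr→Lead role, Watson→Data role, Mendoza→QA role, Lindqvist→Design role, Farahani→Ops role, Delgado→Backend role = 534 pts.
Swapping Farahani↔Bakr (Farahani→Lead role 37 pts, Bakr→Data role 38 pts) loses 102.

Maximum total: 535 pts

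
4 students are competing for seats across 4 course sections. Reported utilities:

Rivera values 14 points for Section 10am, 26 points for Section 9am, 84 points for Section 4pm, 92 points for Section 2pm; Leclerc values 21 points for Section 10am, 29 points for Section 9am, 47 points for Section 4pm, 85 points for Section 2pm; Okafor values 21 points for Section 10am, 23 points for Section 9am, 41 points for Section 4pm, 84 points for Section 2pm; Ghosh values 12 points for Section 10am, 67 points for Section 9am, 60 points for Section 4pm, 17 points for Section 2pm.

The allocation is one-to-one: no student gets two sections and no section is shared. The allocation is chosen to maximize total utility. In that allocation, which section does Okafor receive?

This is the linear assignment problem.
Optimal: Rivera→Section 4pm (84 points), Leclerc→Section 2pm (85 points), Okafor→Section 10am (21 points), Ghosh→Section 9am (67 points) — total 84+85+21+67 = 257 points.
Row-greedy (each student in turn takes its best remaining section) gives 174 points, worse by 83.
Next-best assignment: Rivera→Section 4pm, Leclerc→Section 10am, Okafor→Section 2pm, Ghosh→Section 9am = 256 points.
No other one-to-one assignment exceeds 257 points.
Okafor's own top section is Section 2pm (84 points), but forcing Okafor→Section 2pm and reassigning the rest optimally gives only 256 points — worse by 1.

Okafor receives Section 10am.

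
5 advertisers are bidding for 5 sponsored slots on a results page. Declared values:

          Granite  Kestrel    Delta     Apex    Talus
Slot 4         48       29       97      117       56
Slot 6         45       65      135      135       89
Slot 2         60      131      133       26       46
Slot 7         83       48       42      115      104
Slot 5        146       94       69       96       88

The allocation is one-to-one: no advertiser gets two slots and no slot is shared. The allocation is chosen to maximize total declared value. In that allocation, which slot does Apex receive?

Optimal: Granite→Slot 5 ($146), Kestrel→Slot 2 ($131), Delta→Slot 6 ($135), Apex→Slot 4 ($117), Talus→Slot 7 ($104) — total 146+131+135+117+104 = $633.
Swapping Kestrel↔Apex (Kestrel→Slot 4 $29, Apex→Slot 2 $26) loses 193.
Apex's own top slot is Slot 6 ($135), but forcing Apex→Slot 6 and reassigning the rest optimally gives only $613 — worse by 20.

Apex receives Slot 4.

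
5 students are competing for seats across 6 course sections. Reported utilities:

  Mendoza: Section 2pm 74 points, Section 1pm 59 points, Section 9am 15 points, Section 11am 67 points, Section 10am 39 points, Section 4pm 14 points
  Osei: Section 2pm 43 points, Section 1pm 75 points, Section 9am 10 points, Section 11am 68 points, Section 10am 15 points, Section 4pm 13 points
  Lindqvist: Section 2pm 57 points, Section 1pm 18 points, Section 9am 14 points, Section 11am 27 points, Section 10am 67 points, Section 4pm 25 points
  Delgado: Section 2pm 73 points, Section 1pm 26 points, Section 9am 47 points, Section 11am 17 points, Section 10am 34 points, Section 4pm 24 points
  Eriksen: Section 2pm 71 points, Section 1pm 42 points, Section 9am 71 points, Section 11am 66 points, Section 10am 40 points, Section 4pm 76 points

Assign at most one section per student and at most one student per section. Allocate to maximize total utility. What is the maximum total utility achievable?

Max total: 358 points

Optimal: Mendoza→Section 11am (67 points), Osei→Section 1pm (75 points), Lindqvist→Section 10am (67 points), Delgado→Section 2pm (73 points), Eriksen→Section 4pm (76 points) — total 67+75+67+73+76 = 358 points.
Max-entry greedy (repeatedly take the single best remaining cell) gives 339 points, worse by 19.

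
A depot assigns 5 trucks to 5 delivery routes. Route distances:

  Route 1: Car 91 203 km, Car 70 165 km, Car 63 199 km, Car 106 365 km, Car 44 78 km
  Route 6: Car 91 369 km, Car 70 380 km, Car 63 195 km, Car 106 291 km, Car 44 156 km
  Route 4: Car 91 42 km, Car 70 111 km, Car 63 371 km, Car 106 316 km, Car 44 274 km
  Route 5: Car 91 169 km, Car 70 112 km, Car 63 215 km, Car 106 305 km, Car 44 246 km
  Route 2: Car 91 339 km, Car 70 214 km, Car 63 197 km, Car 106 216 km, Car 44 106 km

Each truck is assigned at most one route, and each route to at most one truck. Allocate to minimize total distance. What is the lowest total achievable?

This is a one-to-one assignment (minimum-cost bipartite matching).
Optimal: Car 91→Route 4 (42 km), Car 70→Route 5 (112 km), Car 63→Route 6 (195 km), Car 106→Route 2 (216 km), Car 44→Route 1 (78 km) — total 42+112+195+216+78 = 643 km.
Checked against all permutations: 643 km is optimal.

Minimum total: 643 km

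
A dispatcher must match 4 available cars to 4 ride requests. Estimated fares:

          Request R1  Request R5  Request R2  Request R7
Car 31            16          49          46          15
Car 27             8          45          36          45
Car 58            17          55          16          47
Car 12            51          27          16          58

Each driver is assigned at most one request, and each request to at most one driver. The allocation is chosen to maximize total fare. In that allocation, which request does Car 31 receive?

Car 31 receives Request R2.

Optimal: Car 31→Request R2 ($46), Car 27→Request R7 ($45), Car 58→Request R5 ($55), Car 12→Request R1 ($51) — total 46+45+55+51 = $197.
Row-greedy (each driver in turn takes its best remaining request) gives $127, worse by 70.
Swapping Car 31↔Car 27 (Car 31→Request R7 $15, Car 27→Request R2 $36) loses 40.
No other one-to-one assignment exceeds $197.
Car 31's own top request is Request R5 ($49), but forcing Car 31→Request R5 and reassigning the rest optimally gives only $183 — worse by 14.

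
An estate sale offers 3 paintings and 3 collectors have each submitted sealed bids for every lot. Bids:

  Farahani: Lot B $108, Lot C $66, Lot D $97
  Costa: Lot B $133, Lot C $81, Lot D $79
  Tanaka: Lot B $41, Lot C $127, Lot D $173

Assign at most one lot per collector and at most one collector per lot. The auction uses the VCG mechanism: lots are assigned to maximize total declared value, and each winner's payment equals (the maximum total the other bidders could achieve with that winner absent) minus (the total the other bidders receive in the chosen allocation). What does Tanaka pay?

Tanaka pays $31.

Efficient allocation: Farahani→Lot C ($66), Costa→Lot B ($133), Tanaka→Lot D ($173); total welfare W = $372.
Tanaka receives Lot D at value $173, so the others get W − 173 = $199.
Without Tanaka: best allocation of the remaining 2 bidders over all 3 lots is Farahani→Lot D ($97), Costa→Lot B ($133), total $230.
VCG payment = (others' best without Tanaka) − (others' welfare with Tanaka) = 230 − 199 = $31.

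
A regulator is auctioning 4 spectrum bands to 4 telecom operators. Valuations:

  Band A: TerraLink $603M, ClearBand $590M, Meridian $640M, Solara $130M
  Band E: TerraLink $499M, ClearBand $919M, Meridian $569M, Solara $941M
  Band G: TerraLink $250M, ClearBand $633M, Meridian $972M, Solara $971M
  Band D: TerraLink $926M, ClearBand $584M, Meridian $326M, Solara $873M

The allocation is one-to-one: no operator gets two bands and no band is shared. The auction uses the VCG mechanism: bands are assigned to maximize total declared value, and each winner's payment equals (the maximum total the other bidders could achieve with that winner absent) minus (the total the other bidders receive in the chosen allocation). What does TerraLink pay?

Efficient allocation: TerraLink→Band D ($926M), ClearBand→Band E ($919M), Meridian→Band A ($640M), Solara→Band G ($971M); total welfare W = $3456M.
TerraLink receives Band D at value $926M, so the others get W − 926 = $2530M.
Without TerraLink: best allocation of the remaining 3 bidders over all 4 bands is ClearBand→Band E ($919M), Meridian→Band G ($972M), Solara→Band D ($873M), total $2764M.
VCG payment = (others' best without TerraLink) − (others' welfare with TerraLink) = 2764 − 2530 = $234M.

TerraLink pays $234M.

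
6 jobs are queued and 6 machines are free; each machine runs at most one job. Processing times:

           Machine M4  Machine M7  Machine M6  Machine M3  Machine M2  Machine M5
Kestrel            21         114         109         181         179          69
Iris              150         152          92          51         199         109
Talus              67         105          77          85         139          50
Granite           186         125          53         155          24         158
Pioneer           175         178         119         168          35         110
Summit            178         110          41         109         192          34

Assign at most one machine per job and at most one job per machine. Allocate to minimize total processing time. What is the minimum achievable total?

Optimal: Kestrel→Machine M4 (21 min), Iris→Machine M3 (51 min), Talus→Machine M7 (105 min), Granite→Machine M6 (53 min), Pioneer→Machine M2 (35 min), Summit→Machine M5 (34 min) — total 21+51+105+53+35+34 = 299 min.
Row-greedy (each job in turn takes its cheapest remaining machine) gives 375 min, worse by 76.
Next-best assignment: Kestrel→Machine M4, Iris→Machine M3, Talus→Machine M5, Granite→Machine M6, Pioneer→Machine M2, Summit→Machine M7 = 320 min.
Swapping Talus↔Iris (Talus→Machine M3 85 min, Iris→Machine M7 152 min) adds 81.

Min total: 299 min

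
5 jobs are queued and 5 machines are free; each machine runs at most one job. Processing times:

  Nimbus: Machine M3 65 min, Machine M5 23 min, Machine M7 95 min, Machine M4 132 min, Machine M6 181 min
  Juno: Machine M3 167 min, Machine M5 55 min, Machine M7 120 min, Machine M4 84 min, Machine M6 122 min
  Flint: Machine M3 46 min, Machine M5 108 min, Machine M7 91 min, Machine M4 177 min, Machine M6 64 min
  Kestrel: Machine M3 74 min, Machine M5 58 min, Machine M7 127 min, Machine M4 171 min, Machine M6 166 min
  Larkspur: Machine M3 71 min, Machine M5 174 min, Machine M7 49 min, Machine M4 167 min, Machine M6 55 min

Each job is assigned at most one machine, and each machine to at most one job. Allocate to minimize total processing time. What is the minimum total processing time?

Minimum total: 294 min

Optimal: Nimbus→Machine M5 (23 min), Juno→Machine M4 (84 min), Flint→Machine M6 (64 min), Kestrel→Machine M3 (74 min), Larkspur→Machine M7 (49 min) — total 23+84+64+74+49 = 294 min.
Row-greedy (each job in turn takes its cheapest remaining machine) gives 335 min, worse by 41.
No other one-to-one assignment undercuts 294 min.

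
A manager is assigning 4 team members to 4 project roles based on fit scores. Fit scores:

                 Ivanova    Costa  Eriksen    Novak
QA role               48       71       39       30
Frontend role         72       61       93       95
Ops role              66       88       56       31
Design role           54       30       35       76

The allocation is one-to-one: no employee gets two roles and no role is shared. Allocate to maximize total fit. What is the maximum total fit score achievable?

Max total: 306 pts

This is a one-to-one assignment (maximum-weight bipartite matching).
Optimal: Ivanova→Ops role (66 pts), Costa→QA role (71 pts), Eriksen→Frontend role (93 pts), Novak→Design role (76 pts) — total 66+71+93+76 = 306 pts.
Column-greedy (each role in turn goes to its best remaining employee) gives 267 pts, worse by 39.
Next-best assignment: Ivanova→QA role, Costa→Ops role, Eriksen→Frontend role, Novak→Design role = 305 pts.
Every other assignment is strictly worse.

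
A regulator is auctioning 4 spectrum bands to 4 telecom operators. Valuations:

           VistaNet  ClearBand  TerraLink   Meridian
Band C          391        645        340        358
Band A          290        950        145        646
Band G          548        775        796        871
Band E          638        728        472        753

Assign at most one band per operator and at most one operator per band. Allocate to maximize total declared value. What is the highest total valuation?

Maximum total: $2890M

This is the linear assignment problem.
Optimal: VistaNet→Band C ($391M), ClearBand→Band A ($950M), TerraLink→Band G ($796M), Meridian→Band E ($753M) — total 391+950+796+753 = $2890M.
Row-greedy (each operator in turn takes its best remaining band) gives $2742M, worse by 148.
Swapping VistaNet↔ClearBand (VistaNet→Band A $290M, ClearBand→Band C $645M) loses 406.
No other one-to-one assignment exceeds $2890M.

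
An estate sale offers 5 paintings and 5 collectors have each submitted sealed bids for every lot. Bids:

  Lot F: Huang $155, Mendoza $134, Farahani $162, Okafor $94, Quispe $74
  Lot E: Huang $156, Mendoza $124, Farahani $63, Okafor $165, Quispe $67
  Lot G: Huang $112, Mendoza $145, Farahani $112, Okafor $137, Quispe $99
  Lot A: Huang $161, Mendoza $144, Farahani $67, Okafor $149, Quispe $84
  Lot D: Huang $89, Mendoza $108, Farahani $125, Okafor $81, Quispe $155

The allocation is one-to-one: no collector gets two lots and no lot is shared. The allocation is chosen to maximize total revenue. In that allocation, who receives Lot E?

Optimal: Huang→Lot A ($161), Mendoza→Lot G ($145), Farahani→Lot F ($162), Okafor→Lot E ($165), Quispe→Lot D ($155) — total 161+145+162+165+155 = $788.
No other one-to-one assignment exceeds $788.

Okafor receives Lot E.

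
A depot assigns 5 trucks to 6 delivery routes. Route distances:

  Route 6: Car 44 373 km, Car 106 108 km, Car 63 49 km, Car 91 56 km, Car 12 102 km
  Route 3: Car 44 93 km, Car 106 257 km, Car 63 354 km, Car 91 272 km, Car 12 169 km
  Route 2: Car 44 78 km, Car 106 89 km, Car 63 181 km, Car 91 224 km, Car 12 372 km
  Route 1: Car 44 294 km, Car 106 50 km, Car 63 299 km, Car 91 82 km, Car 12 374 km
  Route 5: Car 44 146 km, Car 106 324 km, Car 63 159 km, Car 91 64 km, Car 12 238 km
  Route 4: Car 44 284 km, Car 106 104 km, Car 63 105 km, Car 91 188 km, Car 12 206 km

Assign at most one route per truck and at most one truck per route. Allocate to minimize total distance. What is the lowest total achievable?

Minimum total: 399 km

Optimal: Car 44→Route 2 (78 km), Car 106→Route 1 (50 km), Car 63→Route 4 (105 km), Car 91→Route 5 (64 km), Car 12→Route 6 (102 km) — total 78+50+105+64+102 = 399 km.
No other one-to-one assignment undercuts 399 km.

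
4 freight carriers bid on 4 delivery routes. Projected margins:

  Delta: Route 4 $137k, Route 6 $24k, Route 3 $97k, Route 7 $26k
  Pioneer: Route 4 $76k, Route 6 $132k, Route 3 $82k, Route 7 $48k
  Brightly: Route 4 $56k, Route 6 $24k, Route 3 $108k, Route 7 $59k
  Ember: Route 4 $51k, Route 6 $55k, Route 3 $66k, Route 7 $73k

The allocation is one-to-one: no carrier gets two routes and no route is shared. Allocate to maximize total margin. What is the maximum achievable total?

Maximum total: $450k

Optimal: Delta→Route 4 ($137k), Pioneer→Route 6 ($132k), Brightly→Route 3 ($108k), Ember→Route 7 ($73k) — total 137+132+108+73 = $450k.
Every other assignment is strictly worse.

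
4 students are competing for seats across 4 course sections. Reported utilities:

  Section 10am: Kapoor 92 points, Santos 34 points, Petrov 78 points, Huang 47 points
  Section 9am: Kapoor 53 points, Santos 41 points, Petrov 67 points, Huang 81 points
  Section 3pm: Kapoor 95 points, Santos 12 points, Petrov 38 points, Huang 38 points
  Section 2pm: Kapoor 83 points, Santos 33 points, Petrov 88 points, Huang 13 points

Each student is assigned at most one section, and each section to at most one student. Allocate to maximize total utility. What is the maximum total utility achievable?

Max total: 298 points

Optimal: Kapoor→Section 3pm (95 points), Santos→Section 10am (34 points), Petrov→Section 2pm (88 points), Huang→Section 9am (81 points) — total 95+34+88+81 = 298 points.
Column-greedy (each section in turn goes to its best remaining student) gives 244 points, worse by 54.
Every other assignment is strictly worse.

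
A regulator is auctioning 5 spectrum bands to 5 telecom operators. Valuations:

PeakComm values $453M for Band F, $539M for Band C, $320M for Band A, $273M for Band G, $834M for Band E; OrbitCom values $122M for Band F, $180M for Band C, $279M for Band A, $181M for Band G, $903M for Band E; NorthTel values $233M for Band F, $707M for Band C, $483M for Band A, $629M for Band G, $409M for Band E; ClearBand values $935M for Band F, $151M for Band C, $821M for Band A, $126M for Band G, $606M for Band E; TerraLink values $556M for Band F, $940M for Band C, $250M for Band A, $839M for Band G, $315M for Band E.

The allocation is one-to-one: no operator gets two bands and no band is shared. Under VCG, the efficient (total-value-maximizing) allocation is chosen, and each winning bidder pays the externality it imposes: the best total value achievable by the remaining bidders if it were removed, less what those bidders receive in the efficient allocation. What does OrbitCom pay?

Efficient allocation: PeakComm→Band F ($453M), OrbitCom→Band E ($903M), NorthTel→Band G ($629M), ClearBand→Band A ($821M), TerraLink→Band C ($940M); total welfare W = $3746M.
OrbitCom receives Band E at value $903M, so the others get W − 903 = $2843M.
Without OrbitCom: best allocation of the remaining 4 bidders over all 5 bands is PeakComm→Band E ($834M), NorthTel→Band G ($629M), ClearBand→Band F ($935M), TerraLink→Band C ($940M), total $3338M.
VCG payment = (others' best without OrbitCom) − (others' welfare with OrbitCom) = 3338 − 2843 = $495M.

OrbitCom pays $495M.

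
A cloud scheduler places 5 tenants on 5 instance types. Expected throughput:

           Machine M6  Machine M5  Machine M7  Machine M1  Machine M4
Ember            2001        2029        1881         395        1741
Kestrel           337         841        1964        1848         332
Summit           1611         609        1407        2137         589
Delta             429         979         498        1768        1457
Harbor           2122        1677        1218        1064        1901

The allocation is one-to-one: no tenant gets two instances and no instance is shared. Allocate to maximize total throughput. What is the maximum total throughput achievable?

Max total: 9709 ops/s

Optimal: Ember→Machine M5 (2029 ops/s), Kestrel→Machine M7 (1964 ops/s), Summit→Machine M1 (2137 ops/s), Delta→Machine M4 (1457 ops/s), Harbor→Machine M6 (2122 ops/s) — total 2029+1964+2137+1457+2122 = 9709 ops/s.
Next-best assignment: Ember→Machine M5, Kestrel→Machine M7, Summit→Machine M6, Delta→Machine M1, Harbor→Machine M4 = 9273 ops/s.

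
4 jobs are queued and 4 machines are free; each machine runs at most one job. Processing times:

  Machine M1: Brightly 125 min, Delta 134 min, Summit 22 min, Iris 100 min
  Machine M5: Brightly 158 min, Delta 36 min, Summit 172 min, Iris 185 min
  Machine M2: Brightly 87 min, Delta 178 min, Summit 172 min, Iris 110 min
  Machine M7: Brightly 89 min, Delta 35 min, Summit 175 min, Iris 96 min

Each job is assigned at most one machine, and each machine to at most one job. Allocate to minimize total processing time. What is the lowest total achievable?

This is the linear assignment problem.
Optimal: Brightly→Machine M2 (87 min), Delta→Machine M5 (36 min), Summit→Machine M1 (22 min), Iris→Machine M7 (96 min) — total 87+36+22+96 = 241 min.
Min-entry greedy (repeatedly take the single cheapest remaining cell) gives 329 min, worse by 88.

Minimum total: 241 min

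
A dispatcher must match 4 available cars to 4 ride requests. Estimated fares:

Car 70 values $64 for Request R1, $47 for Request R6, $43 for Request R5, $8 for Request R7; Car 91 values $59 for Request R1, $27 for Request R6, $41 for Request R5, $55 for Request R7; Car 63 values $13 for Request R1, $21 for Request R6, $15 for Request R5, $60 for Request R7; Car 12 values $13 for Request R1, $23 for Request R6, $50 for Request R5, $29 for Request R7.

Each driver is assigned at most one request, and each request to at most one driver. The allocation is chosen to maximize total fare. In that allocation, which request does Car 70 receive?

Car 70 receives Request R6.

Optimal: Car 70→Request R6 ($47), Car 91→Request R1 ($59), Car 63→Request R7 ($60), Car 12→Request R5 ($50) — total 47+59+60+50 = $216.
Row-greedy (each driver in turn takes its best remaining request) gives $190, worse by 26.
Swapping Car 70↔Car 63 (Car 70→Request R7 $8, Car 63→Request R6 $21) loses 78.
Car 70's own top request is Request R1 ($64), but forcing Car 70→Request R1 and reassigning the rest optimally gives only $201 — worse by 15.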